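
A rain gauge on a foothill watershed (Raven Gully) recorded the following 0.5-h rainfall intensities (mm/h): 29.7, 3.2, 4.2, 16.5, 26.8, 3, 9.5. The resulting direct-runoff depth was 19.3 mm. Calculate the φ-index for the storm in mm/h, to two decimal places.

φ ≈ 11.47 mm/h

Only the 3 blocks with intensity above φ contribute runoff: 29.7, 16.5, 26.8 mm/h.
Σ(I−φ)·Δt = d  ⇒  (29.7+16.5+26.8 − 3φ)·0.5 = 19.3
φ = (73.00 − 19.3/0.5) / 3 = 11.47 mm/h.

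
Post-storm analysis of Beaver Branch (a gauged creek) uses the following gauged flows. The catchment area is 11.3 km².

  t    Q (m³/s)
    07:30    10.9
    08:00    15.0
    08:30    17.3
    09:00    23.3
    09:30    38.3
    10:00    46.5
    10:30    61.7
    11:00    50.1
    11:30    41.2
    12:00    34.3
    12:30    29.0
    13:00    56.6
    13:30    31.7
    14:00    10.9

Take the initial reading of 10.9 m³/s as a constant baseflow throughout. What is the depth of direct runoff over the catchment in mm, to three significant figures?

Direct runoff: 0.0, 4.1, 6.4, 12.4, 27.4, 35.6, 50.8, 39.2, 30.3, 23.4, 18.1, 45.7, 20.8, 0.0 m³/s; ΣQ_DR = 314.2 m³/s.
V = ΣQ_DR · Δt = 314.2 × 1800 s = 5.656 × 10^5 m³.
Over A = 11.3 km², depth = V / A = 50.0 mm.

d ≈ 50.0 mm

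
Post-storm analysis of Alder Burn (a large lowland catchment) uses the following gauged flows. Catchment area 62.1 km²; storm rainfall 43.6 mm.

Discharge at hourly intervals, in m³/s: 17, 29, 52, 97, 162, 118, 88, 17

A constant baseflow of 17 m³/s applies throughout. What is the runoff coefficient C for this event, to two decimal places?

ΣQ_DR = 444.0 m³/s; V = ΣQ_DR·Δt = 1.598 × 10^6 m³.
Runoff depth d = V / A = 25.74 mm.
C = d / P = 25.74 / 43.6 = 0.59.

C ≈ 0.59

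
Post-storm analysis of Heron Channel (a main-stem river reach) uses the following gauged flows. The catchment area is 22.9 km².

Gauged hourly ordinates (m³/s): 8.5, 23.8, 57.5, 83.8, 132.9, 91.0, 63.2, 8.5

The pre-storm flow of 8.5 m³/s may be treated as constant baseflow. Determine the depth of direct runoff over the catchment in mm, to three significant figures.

Direct runoff: 0.0, 15.3, 49.0, 75.3, 124.4, 82.5, 54.7, 0.0 m³/s; ΣQ_DR = 401.2 m³/s.
V = ΣQ_DR · Δt = 401.2 × 3600 s = 1.444 × 10^6 m³.
Over A = 22.9 km², depth = V / A = 63.1 mm.

d ≈ 63.1 mm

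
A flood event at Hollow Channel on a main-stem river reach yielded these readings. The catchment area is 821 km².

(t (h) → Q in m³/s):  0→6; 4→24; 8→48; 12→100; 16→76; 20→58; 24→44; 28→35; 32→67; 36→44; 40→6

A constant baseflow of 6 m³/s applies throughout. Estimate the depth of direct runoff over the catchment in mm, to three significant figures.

d ≈ 7.75 mm

Direct runoff: 0.0, 18.0, 42.0, 94.0, 70.0, 52.0, 38.0, 29.0, 61.0, 38.0, 0.0 m³/s; ΣQ_DR = 442.0 m³/s.
V = ΣQ_DR · Δt = 442.0 × 14400 s = 6.365 × 10^6 m³.
Over A = 821 km², depth = V / A = 7.75 mm.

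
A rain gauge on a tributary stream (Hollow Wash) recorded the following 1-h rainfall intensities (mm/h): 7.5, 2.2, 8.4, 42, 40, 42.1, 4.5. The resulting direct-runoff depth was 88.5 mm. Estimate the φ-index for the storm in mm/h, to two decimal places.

Only the 3 blocks with intensity above φ contribute runoff: 42, 40, 42.1 mm/h.
Σ(I−φ)·Δt = d  ⇒  (42+40+42.1 − 3φ)·1 = 88.5
φ = (124.1 − 88.5/1) / 3 = 11.87 mm/h.

φ ≈ 11.87 mm/h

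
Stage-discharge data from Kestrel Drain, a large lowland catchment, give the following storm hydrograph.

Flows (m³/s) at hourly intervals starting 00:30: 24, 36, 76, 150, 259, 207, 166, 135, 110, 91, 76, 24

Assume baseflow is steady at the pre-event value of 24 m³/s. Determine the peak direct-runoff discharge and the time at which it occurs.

Q_p = 235.0 m³/s at t = 04:30

Subtracting baseflow gives direct-runoff ordinates: 0.0, 12.0, 52.0, 126.0, 235.0, 183.0, 142.0, 111.0, 86.0, 67.0, 52.0, 0.0 m³/s.
The maximum is 235.0 m³/s, occurring at the reading for t = 04:30.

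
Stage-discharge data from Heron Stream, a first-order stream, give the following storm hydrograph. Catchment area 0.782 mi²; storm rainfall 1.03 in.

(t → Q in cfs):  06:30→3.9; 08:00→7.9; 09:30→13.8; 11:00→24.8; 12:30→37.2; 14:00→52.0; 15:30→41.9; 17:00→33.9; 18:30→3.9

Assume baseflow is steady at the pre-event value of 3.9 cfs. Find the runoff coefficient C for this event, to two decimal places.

ΣQ_DR = 184.2 cfs; V = ΣQ_DR·Δt = 9.947 × 10^5 ft³.
Runoff depth d = V / A = 0.5475 in.
C = d / P = 0.5475 / 1.03 = 0.53.

C ≈ 0.53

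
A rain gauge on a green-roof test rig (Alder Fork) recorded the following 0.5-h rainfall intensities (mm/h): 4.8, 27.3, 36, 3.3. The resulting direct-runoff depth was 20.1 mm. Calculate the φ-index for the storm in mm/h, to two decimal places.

φ ≈ 11.55 mm/h

Only the 2 blocks with intensity above φ contribute runoff: 27.3, 36 mm/h.
Σ(I−φ)·Δt = d  ⇒  (27.3+36 − 2φ)·0.5 = 20.1
φ = (63.30 − 20.1/0.5) / 2 = 11.55 mm/h.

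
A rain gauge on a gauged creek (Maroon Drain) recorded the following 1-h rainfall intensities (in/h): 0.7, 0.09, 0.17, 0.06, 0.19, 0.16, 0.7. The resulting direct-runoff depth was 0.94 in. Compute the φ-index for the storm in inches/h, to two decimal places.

Only the 2 blocks with intensity above φ contribute runoff: 0.7, 0.7 in/h.
Σ(I−φ)·Δt = d  ⇒  (0.7+0.7 − 2φ)·1 = 0.94
φ = (1.400 − 0.94/1) / 2 = 0.23 in/h.

φ ≈ 0.23 in/h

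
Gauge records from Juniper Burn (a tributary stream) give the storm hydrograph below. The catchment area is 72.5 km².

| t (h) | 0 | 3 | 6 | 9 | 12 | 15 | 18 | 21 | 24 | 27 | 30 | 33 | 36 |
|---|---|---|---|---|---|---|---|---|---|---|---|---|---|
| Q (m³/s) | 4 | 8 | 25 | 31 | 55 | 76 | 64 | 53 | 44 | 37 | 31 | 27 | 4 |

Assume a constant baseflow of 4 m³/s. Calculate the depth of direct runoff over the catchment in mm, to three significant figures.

Direct runoff: 0.0, 4.0, 21.0, 27.0, 51.0, 72.0, 60.0, 49.0, 40.0, 33.0, 27.0, 23.0, 0.0 m³/s; ΣQ_DR = 407.0 m³/s.
V = ΣQ_DR · Δt = 407.0 × 10800 s = 4.396 × 10^6 m³.
Over A = 72.5 km², depth = V / A = 60.6 mm.

d ≈ 60.6 mm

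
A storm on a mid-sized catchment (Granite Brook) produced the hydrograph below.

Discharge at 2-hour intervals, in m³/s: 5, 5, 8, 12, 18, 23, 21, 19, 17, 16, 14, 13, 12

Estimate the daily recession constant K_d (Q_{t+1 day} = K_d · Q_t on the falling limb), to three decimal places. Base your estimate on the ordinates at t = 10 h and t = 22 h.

Between t = 10 h and t = 22 h the flow falls from 23 to 13 m³/s over 6×2 h = 12 h.
Per-interval ratio K = (13/23)^(1/6) = 0.9093; K_d = K^(24/2) = 0.319.

K_d ≈ 0.319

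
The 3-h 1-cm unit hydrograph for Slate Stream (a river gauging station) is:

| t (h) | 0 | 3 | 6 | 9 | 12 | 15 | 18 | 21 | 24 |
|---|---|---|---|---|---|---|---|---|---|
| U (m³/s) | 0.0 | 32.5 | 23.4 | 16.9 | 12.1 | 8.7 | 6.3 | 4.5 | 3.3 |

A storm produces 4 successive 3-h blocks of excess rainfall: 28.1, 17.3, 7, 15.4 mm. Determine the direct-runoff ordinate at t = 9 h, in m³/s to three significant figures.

By discrete convolution, Q_j = Σ (P_i / 10 mm) · U_{j−i}.
At t = 9 h (j=3): Q = (28.1/10)·16.9 + (17.3/10)·23.4 + (7/10)·32.5 + (15.4/10)·0.0 = 111 m³/s.

Q ≈ 111 m³/s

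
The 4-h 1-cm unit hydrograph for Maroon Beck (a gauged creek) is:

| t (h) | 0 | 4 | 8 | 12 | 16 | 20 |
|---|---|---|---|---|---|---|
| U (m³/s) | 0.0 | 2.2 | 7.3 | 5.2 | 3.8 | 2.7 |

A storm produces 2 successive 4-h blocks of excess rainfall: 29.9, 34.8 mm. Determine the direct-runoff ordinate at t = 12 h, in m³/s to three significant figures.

By discrete convolution, Q_j = Σ (P_i / 10 mm) · U_{j−i}.
At t = 12 h (j=3): Q = (29.9/10)·5.2 + (34.8/10)·7.3 = 41.0 m³/s.

Q ≈ 41.0 m³/s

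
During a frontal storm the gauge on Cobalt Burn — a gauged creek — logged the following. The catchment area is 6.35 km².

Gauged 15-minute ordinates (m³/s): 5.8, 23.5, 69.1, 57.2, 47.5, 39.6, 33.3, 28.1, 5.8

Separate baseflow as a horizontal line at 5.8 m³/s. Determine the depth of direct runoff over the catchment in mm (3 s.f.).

Direct runoff: 0.0, 17.7, 63.3, 51.4, 41.7, 33.8, 27.5, 22.3, 0.0 m³/s; ΣQ_DR = 257.7 m³/s.
V = ΣQ_DR · Δt = 257.7 × 900 s = 2.319 × 10^5 m³.
Over A = 6.35 km², depth = V / A = 36.5 mm.

d ≈ 36.5 mm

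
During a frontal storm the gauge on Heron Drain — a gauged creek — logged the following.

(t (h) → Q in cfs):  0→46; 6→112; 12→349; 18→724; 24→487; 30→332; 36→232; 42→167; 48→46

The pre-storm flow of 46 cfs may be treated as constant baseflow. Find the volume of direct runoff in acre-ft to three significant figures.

V ≈ 1030 acre-ft

Direct-runoff ordinates (Q − Q_b): 0.0, 66.0, 303.0, 678.0, 441.0, 286.0, 186.0, 121.0, 0.0 cfs.
ΣQ_DR = 2081 cfs.
With Δt = 6 h = 21600 s, V = ΣQ_DR · Δt = 2081 × 21600 = 4.49 × 10^7 ft³ = 1030 acre-ft.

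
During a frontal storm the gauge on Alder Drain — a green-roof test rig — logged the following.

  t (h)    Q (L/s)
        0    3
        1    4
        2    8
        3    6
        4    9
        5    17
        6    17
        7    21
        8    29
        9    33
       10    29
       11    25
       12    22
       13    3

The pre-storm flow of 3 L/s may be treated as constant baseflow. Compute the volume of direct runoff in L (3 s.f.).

Direct-runoff ordinates (Q − Q_b): 0.0, 1.0, 5.0, 3.0, 6.0, 14.0, 14.0, 18.0, 26.0, 30.0, 26.0, 22.0, 19.0, 0.0 L/s.
ΣQ_DR = 184.0 L/s.
With Δt = 1 h = 3600 s, V = ΣQ_DR · Δt = 184.0 × 3600 = 6.62 × 10^5 L.

V ≈ 6.62 × 10^5 L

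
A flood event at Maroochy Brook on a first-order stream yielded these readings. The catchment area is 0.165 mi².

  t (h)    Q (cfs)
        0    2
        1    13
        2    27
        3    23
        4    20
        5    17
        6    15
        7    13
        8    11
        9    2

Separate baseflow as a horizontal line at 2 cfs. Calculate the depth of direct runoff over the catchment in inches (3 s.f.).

Direct runoff: 0.0, 11.0, 25.0, 21.0, 18.0, 15.0, 13.0, 11.0, 9.0, 0.0 cfs; ΣQ_DR = 123.0 cfs.
V = ΣQ_DR · Δt = 123.0 × 3600 s = 4.428 × 10^5 ft³.
Over A = 0.165 mi², depth = V / A = 1.16 in.

d ≈ 1.16 in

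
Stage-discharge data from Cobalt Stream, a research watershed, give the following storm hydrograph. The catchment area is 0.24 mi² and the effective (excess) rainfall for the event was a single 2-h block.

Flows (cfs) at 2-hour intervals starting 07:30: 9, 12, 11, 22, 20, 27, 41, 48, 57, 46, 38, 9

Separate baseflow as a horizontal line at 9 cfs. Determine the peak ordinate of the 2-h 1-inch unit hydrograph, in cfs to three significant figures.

Direct runoff: 0.0, 3.0, 2.0, 13.0, 11.0, 18.0, 32.0, 39.0, 48.0, 37.0, 29.0, 0.0 cfs; ΣQ_DR = 232.0 cfs, peak = 48.0 cfs.
Runoff depth d = ΣQ_DR·Δt / A = 232.0 × 7200 / (0.24 mi²) = 2.996 in.
The 1-inch UH is the DRH scaled by (1 in)/d, so U_p = 48.0 × 1/2.996 = 16.0 cfs.

U_p ≈ 16.0 cfs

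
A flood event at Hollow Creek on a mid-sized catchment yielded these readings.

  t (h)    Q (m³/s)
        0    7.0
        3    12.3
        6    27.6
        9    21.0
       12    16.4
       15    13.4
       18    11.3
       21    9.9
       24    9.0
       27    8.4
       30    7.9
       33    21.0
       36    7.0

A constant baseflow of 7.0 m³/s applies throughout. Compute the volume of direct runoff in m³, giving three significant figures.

Direct-runoff ordinates (Q − Q_b): 0.0, 5.3, 20.6, 14.0, 9.4, 6.4, 4.3, 2.9, 2.0, 1.4, 0.9, 14.0, 0.0 m³/s.
ΣQ_DR = 81.20 m³/s.
With Δt = 3 h = 10800 s, V = ΣQ_DR · Δt = 81.20 × 10800 = 8.77 × 10^5 m³.

V ≈ 8.77 × 10^5 m³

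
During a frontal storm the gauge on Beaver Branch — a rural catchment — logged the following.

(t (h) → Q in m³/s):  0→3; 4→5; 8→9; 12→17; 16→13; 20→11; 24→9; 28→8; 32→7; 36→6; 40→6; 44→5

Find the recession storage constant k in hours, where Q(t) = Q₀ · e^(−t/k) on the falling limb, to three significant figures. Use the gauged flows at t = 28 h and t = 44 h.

On the falling limb, Q drops from 8 to 5 m³/s between t = 28 h and t = 44 h (Δt = 16 h).
k = −Δt / ln(Q₂/Q₁) = −16 / ln(5/8) = 34.0 h.

k ≈ 34.0 h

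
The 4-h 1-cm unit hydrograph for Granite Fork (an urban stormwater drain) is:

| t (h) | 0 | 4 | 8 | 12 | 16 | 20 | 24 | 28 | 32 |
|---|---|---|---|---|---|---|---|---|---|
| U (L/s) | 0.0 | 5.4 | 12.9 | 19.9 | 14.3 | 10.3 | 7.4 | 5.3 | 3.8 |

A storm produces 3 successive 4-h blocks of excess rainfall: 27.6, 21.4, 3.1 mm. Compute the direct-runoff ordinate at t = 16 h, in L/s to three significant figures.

By discrete convolution, Q_j = Σ (P_i / 10 mm) · U_{j−i}.
At t = 16 h (j=4): Q = (27.6/10)·14.3 + (21.4/10)·19.9 + (3.1/10)·12.9 = 86.1 L/s.

Q ≈ 86.1 L/s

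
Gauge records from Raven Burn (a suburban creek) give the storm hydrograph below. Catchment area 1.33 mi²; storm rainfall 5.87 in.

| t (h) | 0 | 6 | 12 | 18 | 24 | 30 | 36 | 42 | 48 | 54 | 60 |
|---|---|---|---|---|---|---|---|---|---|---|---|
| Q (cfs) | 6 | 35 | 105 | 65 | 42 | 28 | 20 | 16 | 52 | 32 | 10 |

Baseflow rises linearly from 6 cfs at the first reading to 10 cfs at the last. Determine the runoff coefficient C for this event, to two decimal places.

ΣQ_DR = 323.0 cfs; V = ΣQ_DR·Δt = 6.977 × 10^6 ft³.
Runoff depth d = V / A = 2.258 in.
C = d / P = 2.258 / 5.87 = 0.38.

C ≈ 0.38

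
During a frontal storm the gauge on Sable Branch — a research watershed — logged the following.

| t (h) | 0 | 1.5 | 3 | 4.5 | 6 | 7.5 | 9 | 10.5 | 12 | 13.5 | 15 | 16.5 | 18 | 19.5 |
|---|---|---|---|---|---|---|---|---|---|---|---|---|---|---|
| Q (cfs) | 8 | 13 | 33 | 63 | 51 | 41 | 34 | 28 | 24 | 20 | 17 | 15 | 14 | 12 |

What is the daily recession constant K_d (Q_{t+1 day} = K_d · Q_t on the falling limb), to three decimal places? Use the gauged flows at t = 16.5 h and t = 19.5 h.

K_d ≈ 0.168

Between t = 16.5 h and t = 19.5 h the flow falls from 15 to 12 cfs over 2×1.5 h = 3 h.
Per-interval ratio K = (12/15)^(1/2) = 0.8944; K_d = K^(24/1.5) = 0.168.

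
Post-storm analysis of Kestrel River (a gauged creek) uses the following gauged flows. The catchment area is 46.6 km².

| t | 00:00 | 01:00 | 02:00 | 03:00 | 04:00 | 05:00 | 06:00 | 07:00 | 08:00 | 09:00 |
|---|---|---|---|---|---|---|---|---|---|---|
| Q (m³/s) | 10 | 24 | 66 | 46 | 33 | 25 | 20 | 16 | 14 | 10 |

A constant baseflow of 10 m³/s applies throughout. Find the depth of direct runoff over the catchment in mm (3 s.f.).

Direct runoff: 0.0, 14.0, 56.0, 36.0, 23.0, 15.0, 10.0, 6.0, 4.0, 0.0 m³/s; ΣQ_DR = 164.0 m³/s.
V = ΣQ_DR · Δt = 164.0 × 3600 s = 5.904 × 10^5 m³.
Over A = 46.6 km², depth = V / A = 12.7 mm.

d ≈ 12.7 mm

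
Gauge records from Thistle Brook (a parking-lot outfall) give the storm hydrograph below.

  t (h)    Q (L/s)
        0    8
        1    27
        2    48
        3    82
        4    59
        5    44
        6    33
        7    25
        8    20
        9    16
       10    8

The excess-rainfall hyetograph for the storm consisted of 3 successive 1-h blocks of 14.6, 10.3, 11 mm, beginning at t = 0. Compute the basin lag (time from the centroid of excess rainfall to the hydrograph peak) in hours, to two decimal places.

t_L ≈ 1.60 h

Centroid of excess rainfall: t_c = Σ P_i·t̄_i / ΣP_i = 1.3997 h (block centres at 0.5, 1.5, 2.5 h).
Hydrograph peak occurs at t = 3 h, so basin lag t_L = 3 − 1.3997 = 1.60 h.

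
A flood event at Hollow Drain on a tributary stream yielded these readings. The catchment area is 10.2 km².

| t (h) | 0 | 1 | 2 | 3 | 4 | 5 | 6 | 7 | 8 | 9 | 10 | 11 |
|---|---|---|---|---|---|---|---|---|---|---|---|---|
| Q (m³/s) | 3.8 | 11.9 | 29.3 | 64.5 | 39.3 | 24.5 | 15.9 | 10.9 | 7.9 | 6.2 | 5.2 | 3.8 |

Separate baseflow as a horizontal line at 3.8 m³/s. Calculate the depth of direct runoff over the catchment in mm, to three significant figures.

d ≈ 62.7 mm

Direct runoff: 0.0, 8.1, 25.5, 60.7, 35.5, 20.7, 12.1, 7.1, 4.1, 2.4, 1.4, 0.0 m³/s; ΣQ_DR = 177.6 m³/s.
V = ΣQ_DR · Δt = 177.6 × 3600 s = 6.394 × 10^5 m³.
Over A = 10.2 km², depth = V / A = 62.7 mm.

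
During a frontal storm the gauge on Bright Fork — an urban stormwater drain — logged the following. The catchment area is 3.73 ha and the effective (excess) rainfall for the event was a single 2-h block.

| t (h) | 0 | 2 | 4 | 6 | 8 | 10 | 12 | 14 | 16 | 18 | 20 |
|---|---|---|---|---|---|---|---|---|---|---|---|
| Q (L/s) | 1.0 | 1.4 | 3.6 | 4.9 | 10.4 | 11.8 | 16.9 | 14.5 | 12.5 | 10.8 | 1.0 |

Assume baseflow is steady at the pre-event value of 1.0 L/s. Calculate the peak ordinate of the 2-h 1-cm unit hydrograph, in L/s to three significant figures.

Direct runoff: 0.0, 0.4, 2.6, 3.9, 9.4, 10.8, 15.9, 13.5, 11.5, 9.8, 0.0 L/s; ΣQ_DR = 77.80 L/s, peak = 15.9 L/s.
Runoff depth d = ΣQ_DR·Δt / A = 77.80 × 7200 / (3.73 ha) = 15.02 mm.
The 1-cm UH is the DRH scaled by (10 mm)/d, so U_p = 15.9 × 10/15.02 = 10.6 L/s.

U_p ≈ 10.6 L/s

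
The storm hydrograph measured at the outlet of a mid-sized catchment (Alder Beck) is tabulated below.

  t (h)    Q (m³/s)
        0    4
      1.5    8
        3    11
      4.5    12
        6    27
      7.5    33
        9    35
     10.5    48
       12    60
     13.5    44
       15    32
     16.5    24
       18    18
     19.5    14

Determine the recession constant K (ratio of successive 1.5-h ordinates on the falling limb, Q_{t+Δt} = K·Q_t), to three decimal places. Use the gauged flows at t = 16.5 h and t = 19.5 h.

K ≈ 0.764

Using the recession-limb readings at t = 16.5 h and t = 19.5 h: Q falls from 24 to 14 m³/s over 2 intervals.
K = (Q₂/Q₁)^(1/2) = (14/24)^(1/2) = 0.764.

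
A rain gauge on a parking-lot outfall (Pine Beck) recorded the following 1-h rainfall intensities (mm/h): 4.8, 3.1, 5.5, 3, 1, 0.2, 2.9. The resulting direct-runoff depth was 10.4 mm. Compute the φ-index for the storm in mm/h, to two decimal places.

Only the 5 blocks with intensity above φ contribute runoff: 4.8, 3.1, 5.5, 3, 2.9 mm/h.
Σ(I−φ)·Δt = d  ⇒  (4.8+3.1+5.5+3+2.9 − 5φ)·1 = 10.4
φ = (19.30 − 10.4/1) / 5 = 1.78 mm/h.

φ ≈ 1.78 mm/h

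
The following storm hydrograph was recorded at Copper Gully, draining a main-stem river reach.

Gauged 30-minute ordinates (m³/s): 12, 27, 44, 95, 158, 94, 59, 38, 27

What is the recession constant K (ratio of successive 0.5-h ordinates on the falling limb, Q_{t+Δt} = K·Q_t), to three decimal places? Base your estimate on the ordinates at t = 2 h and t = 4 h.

Using the recession-limb readings at t = 2 h and t = 4 h: Q falls from 158 to 27 m³/s over 4 intervals.
K = (Q₂/Q₁)^(1/4) = (27/158)^(1/4) = 0.643.

K ≈ 0.643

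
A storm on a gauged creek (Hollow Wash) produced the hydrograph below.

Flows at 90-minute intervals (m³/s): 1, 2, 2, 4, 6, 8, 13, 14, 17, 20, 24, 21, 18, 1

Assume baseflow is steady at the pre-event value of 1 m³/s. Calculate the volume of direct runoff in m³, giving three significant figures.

Direct-runoff ordinates (Q − Q_b): 0.0, 1.0, 1.0, 3.0, 5.0, 7.0, 12.0, 13.0, 16.0, 19.0, 23.0, 20.0, 17.0, 0.0 m³/s.
ΣQ_DR = 137.0 m³/s.
With Δt = 1.5 h = 5400 s, V = ΣQ_DR · Δt = 137.0 × 5400 = 7.40 × 10^5 m³.

V ≈ 7.40 × 10^5 m³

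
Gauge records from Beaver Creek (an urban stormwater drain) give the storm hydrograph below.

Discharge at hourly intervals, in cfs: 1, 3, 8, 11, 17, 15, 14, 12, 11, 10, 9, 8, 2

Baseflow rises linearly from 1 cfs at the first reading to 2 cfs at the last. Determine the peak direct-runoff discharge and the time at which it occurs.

Q_p = 15.67 cfs at t = 4 h

Subtracting baseflow gives direct-runoff ordinates: 0.00, 1.92, 6.83, 9.75, 15.67, 13.58, 12.50, 10.42, 9.33, 8.25, 7.17, 6.08, 0.00 cfs.
The maximum is 15.67 cfs, occurring at the reading for t = 4 h.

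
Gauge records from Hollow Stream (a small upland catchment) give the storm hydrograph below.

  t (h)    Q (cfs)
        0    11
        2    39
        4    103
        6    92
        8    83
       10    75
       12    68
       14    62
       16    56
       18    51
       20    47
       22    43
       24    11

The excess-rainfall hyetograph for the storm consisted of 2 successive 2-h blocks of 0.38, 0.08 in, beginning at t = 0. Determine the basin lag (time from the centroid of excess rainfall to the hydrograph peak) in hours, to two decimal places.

t_L ≈ 2.65 h

Centroid of excess rainfall: t_c = Σ P_i·t̄_i / ΣP_i = 1.3478 h (block centres at 1, 3 h).
Hydrograph peak occurs at t = 4 h, so basin lag t_L = 4 − 1.3478 = 2.65 h.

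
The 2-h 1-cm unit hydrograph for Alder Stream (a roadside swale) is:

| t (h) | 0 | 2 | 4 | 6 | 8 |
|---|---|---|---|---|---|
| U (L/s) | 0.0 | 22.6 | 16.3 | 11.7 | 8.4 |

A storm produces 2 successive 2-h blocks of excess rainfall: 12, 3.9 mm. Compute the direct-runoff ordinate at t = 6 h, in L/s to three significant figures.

By discrete convolution, Q_j = Σ (P_i / 10 mm) · U_{j−i}.
At t = 6 h (j=3): Q = (12/10)·11.7 + (3.9/10)·16.3 = 20.4 L/s.

Q ≈ 20.4 L/s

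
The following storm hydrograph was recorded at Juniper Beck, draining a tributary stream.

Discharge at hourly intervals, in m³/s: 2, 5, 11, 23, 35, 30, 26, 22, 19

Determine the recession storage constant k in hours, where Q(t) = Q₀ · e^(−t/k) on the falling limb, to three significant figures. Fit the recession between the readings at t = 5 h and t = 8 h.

On the falling limb, Q drops from 30 to 19 m³/s between t = 5 h and t = 8 h (Δt = 3 h).
k = −Δt / ln(Q₂/Q₁) = −3 / ln(19/30) = 6.57 h.

k ≈ 6.57 h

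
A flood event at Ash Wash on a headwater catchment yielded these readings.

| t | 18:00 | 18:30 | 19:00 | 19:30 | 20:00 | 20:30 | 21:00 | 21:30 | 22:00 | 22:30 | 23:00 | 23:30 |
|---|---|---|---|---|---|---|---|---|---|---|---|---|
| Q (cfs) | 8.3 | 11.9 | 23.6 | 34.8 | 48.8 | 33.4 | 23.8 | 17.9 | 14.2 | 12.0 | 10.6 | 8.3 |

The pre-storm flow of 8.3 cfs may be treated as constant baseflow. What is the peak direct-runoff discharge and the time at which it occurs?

Subtracting baseflow gives direct-runoff ordinates: 0.0, 3.6, 15.3, 26.5, 40.5, 25.1, 15.5, 9.6, 5.9, 3.7, 2.3, 0.0 cfs.
The maximum is 40.5 cfs, occurring at the reading for t = 20:00.

Q_p = 40.5 cfs at t = 20:00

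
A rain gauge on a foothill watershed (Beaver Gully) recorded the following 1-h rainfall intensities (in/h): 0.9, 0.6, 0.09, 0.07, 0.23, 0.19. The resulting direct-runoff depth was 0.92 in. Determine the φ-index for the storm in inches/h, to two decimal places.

φ ≈ 0.29 in/h

Only the 2 blocks with intensity above φ contribute runoff: 0.9, 0.6 in/h.
Σ(I−φ)·Δt = d  ⇒  (0.9+0.6 − 2φ)·1 = 0.92
φ = (1.500 − 0.92/1) / 2 = 0.29 in/h.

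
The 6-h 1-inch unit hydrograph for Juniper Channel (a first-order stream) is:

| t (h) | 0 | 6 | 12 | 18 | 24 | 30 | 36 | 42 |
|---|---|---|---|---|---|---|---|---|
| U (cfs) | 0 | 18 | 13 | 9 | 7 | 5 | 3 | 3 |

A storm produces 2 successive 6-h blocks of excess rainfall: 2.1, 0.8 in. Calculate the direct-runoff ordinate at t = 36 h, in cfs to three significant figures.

Q ≈ 10.3 cfs

By discrete convolution, Q_j = Σ (P_i / 1 in) · U_{j−i}.
At t = 36 h (j=6): Q = (2.1/1)·3 + (0.8/1)·5 = 10.3 cfs.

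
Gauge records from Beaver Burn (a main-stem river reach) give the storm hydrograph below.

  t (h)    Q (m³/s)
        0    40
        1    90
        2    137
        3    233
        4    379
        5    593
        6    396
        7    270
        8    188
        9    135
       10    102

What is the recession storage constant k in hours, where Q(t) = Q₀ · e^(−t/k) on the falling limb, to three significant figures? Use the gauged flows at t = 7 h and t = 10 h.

k ≈ 3.08 h

On the falling limb, Q drops from 270 to 102 m³/s between t = 7 h and t = 10 h (Δt = 3 h).
k = −Δt / ln(Q₂/Q₁) = −3 / ln(102/270) = 3.08 h.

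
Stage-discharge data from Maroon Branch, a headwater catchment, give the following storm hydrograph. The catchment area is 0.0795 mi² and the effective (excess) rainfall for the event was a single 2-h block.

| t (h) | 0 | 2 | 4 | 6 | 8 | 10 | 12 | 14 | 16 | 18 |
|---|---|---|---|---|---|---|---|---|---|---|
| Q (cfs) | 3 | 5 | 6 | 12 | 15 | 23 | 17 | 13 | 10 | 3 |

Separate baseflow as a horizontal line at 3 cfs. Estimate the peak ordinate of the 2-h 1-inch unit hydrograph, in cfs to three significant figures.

U_p ≈ 6.66 cfs

Direct runoff: 0.0, 2.0, 3.0, 9.0, 12.0, 20.0, 14.0, 10.0, 7.0, 0.0 cfs; ΣQ_DR = 77.00 cfs, peak = 20.0 cfs.
Runoff depth d = ΣQ_DR·Δt / A = 77.00 × 7200 / (0.0795 mi²) = 3.002 in.
The 1-inch UH is the DRH scaled by (1 in)/d, so U_p = 20.0 × 1/3.002 = 6.66 cfs.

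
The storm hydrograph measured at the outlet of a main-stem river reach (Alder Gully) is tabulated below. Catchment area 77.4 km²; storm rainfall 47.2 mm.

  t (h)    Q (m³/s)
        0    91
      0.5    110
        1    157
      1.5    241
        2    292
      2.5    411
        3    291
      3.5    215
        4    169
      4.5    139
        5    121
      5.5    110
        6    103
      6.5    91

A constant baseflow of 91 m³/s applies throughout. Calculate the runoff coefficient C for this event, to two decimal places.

C ≈ 0.62

ΣQ_DR = 1267 m³/s; V = ΣQ_DR·Δt = 2.281 × 10^6 m³.
Runoff depth d = V / A = 29.47 mm.
C = d / P = 29.47 / 47.2 = 0.62.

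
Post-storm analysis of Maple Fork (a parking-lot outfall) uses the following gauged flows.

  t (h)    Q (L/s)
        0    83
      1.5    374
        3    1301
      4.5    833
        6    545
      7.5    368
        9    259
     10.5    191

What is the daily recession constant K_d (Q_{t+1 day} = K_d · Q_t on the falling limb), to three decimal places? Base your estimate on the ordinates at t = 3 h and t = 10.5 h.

K_d ≈ 0.002

Between t = 3 h and t = 10.5 h the flow falls from 1301 to 191 L/s over 5×1.5 h = 7.5 h.
Per-interval ratio K = (191/1301)^(1/5) = 0.6813; K_d = K^(24/1.5) = 0.002.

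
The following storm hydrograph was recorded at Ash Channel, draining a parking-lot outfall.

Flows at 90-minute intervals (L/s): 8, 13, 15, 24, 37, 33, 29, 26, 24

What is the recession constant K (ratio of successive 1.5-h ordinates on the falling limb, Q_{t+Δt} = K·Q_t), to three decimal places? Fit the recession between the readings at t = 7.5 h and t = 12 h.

K ≈ 0.899

Using the recession-limb readings at t = 7.5 h and t = 12 h: Q falls from 33 to 24 L/s over 3 intervals.
K = (Q₂/Q₁)^(1/3) = (24/33)^(1/3) = 0.899.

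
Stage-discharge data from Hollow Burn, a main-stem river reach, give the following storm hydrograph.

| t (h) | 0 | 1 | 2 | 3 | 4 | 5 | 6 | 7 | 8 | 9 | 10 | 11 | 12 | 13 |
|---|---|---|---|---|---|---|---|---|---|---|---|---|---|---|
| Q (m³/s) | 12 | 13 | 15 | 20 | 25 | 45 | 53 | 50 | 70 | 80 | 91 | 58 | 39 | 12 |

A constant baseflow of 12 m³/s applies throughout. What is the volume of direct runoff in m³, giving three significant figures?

Direct-runoff ordinates (Q − Q_b): 0.0, 1.0, 3.0, 8.0, 13.0, 33.0, 41.0, 38.0, 58.0, 68.0, 79.0, 46.0, 27.0, 0.0 m³/s.
ΣQ_DR = 415.0 m³/s.
With Δt = 1 h = 3600 s, V = ΣQ_DR · Δt = 415.0 × 3600 = 1.49 × 10^6 m³.

V ≈ 1.49 × 10^6 m³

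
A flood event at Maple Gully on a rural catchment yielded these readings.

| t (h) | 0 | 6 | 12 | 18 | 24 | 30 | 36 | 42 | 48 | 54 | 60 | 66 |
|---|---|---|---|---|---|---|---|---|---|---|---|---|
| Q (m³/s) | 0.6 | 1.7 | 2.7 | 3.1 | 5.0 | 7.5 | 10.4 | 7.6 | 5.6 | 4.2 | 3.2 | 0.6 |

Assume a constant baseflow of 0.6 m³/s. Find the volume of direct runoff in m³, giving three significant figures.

V ≈ 9.72 × 10^5 m³

Direct-runoff ordinates (Q − Q_b): 0.0, 1.1, 2.1, 2.5, 4.4, 6.9, 9.8, 7.0, 5.0, 3.6, 2.6, 0.0 m³/s.
ΣQ_DR = 45.00 m³/s.
With Δt = 6 h = 21600 s, V = ΣQ_DR · Δt = 45.00 × 21600 = 9.72 × 10^5 m³.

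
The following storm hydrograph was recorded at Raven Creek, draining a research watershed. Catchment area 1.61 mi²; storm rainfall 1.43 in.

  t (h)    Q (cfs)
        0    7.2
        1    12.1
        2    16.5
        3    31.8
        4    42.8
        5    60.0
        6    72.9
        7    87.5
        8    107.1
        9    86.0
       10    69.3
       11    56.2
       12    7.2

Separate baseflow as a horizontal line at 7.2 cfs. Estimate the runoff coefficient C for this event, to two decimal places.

ΣQ_DR = 563.0 cfs; V = ΣQ_DR·Δt = 2.027 × 10^6 ft³.
Runoff depth d = V / A = 0.5419 in.
C = d / P = 0.5419 / 1.43 = 0.38.

C ≈ 0.38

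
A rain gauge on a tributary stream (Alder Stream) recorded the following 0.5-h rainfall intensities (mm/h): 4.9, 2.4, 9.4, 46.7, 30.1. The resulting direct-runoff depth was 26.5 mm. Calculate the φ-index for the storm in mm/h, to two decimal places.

φ ≈ 11.90 mm/h

Only the 2 blocks with intensity above φ contribute runoff: 46.7, 30.1 mm/h.
Σ(I−φ)·Δt = d  ⇒  (46.7+30.1 − 2φ)·0.5 = 26.5
φ = (76.80 − 26.5/0.5) / 2 = 11.90 mm/h.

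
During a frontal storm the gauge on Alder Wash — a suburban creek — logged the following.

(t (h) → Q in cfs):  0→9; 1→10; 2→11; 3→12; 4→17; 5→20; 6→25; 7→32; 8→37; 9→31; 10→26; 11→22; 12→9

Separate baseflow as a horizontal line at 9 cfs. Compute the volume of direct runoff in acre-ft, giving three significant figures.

V ≈ 11.9 acre-ft

Direct-runoff ordinates (Q − Q_b): 0.0, 1.0, 2.0, 3.0, 8.0, 11.0, 16.0, 23.0, 28.0, 22.0, 17.0, 13.0, 0.0 cfs.
ΣQ_DR = 144.0 cfs.
With Δt = 1 h = 3600 s, V = ΣQ_DR · Δt = 144.0 × 3600 = 5.18 × 10^5 ft³ = 11.9 acre-ft.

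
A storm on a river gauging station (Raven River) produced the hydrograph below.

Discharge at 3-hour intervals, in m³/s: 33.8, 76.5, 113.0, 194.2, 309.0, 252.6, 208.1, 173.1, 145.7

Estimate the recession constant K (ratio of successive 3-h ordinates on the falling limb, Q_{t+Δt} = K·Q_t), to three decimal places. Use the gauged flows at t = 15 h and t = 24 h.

K ≈ 0.832

Using the recession-limb readings at t = 15 h and t = 24 h: Q falls from 252.6 to 145.7 m³/s over 3 intervals.
K = (Q₂/Q₁)^(1/3) = (145.7/252.6)^(1/3) = 0.832.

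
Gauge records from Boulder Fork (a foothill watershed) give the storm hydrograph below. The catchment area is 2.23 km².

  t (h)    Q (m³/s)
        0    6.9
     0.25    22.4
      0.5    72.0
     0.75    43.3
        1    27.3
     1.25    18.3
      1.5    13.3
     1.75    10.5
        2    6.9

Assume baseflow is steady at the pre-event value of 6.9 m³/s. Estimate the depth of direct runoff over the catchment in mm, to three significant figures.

Direct runoff: 0.0, 15.5, 65.1, 36.4, 20.4, 11.4, 6.4, 3.6, 0.0 m³/s; ΣQ_DR = 158.8 m³/s.
V = ΣQ_DR · Δt = 158.8 × 900 s = 1.429 × 10^5 m³.
Over A = 2.23 km², depth = V / A = 64.1 mm.

d ≈ 64.1 mm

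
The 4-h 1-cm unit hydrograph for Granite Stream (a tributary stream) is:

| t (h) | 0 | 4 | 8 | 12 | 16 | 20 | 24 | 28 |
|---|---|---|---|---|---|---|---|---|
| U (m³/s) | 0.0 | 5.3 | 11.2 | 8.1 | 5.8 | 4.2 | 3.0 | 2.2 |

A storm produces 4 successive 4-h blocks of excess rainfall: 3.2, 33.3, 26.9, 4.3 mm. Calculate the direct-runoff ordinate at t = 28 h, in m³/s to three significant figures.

Q ≈ 24.5 m³/s

By discrete convolution, Q_j = Σ (P_i / 10 mm) · U_{j−i}.
At t = 28 h (j=7): Q = (3.2/10)·2.2 + (33.3/10)·3.0 + (26.9/10)·4.2 + (4.3/10)·5.8 = 24.5 m³/s.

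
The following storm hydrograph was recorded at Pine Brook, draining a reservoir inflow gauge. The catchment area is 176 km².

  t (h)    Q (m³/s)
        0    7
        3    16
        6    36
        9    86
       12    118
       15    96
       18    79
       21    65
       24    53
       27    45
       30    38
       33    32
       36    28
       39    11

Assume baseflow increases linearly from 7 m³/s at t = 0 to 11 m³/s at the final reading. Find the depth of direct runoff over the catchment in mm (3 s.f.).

d ≈ 35.8 mm

Direct runoff: 0.00, 8.69, 28.38, 78.08, 109.77, 87.46, 70.15, 55.85, 43.54, 35.23, 27.92, 21.62, 17.31, 0.00 m³/s; ΣQ_DR = 584.0 m³/s.
V = ΣQ_DR · Δt = 584.0 × 10800 s = 6.307 × 10^6 m³.
Over A = 176 km², depth = V / A = 35.8 mm.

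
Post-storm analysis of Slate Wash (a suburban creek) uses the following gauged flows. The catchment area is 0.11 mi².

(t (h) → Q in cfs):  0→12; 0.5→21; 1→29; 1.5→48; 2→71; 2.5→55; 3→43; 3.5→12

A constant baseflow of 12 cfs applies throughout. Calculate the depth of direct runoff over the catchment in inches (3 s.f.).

Direct runoff: 0.0, 9.0, 17.0, 36.0, 59.0, 43.0, 31.0, 0.0 cfs; ΣQ_DR = 195.0 cfs.
V = ΣQ_DR · Δt = 195.0 × 1800 s = 3.510 × 10^5 ft³.
Over A = 0.11 mi², depth = V / A = 1.37 in.

d ≈ 1.37 in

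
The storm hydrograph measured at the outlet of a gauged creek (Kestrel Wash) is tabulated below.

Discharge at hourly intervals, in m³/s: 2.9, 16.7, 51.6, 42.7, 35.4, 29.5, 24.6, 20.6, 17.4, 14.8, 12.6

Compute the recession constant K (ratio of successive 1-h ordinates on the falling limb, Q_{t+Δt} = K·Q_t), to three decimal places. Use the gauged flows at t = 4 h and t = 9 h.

Using the recession-limb readings at t = 4 h and t = 9 h: Q falls from 35.4 to 14.8 m³/s over 5 intervals.
K = (Q₂/Q₁)^(1/5) = (14.8/35.4)^(1/5) = 0.840.

K ≈ 0.840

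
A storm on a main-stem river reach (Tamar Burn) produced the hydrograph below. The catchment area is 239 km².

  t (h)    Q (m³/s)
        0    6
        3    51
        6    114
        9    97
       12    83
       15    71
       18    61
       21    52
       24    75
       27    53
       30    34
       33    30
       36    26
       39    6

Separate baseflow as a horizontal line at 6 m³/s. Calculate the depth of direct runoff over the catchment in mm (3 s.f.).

Direct runoff: 0.0, 45.0, 108.0, 91.0, 77.0, 65.0, 55.0, 46.0, 69.0, 47.0, 28.0, 24.0, 20.0, 0.0 m³/s; ΣQ_DR = 675.0 m³/s.
V = ΣQ_DR · Δt = 675.0 × 10800 s = 7.290 × 10^6 m³.
Over A = 239 km², depth = V / A = 30.5 mm.

d ≈ 30.5 mm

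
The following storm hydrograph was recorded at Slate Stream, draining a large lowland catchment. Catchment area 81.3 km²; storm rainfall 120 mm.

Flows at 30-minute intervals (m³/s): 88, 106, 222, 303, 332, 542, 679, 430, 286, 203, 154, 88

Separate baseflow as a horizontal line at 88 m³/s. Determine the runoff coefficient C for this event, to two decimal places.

ΣQ_DR = 2377 m³/s; V = ΣQ_DR·Δt = 4.279 × 10^6 m³.
Runoff depth d = V / A = 52.63 mm.
C = d / P = 52.63 / 120 = 0.44.

C ≈ 0.44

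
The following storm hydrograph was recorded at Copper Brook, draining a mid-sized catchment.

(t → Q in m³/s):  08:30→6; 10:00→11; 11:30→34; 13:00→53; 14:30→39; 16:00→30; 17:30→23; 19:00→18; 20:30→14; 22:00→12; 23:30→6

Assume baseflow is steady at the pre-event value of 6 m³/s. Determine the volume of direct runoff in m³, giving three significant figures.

V ≈ 9.72 × 10^5 m³

Direct-runoff ordinates (Q − Q_b): 0.0, 5.0, 28.0, 47.0, 33.0, 24.0, 17.0, 12.0, 8.0, 6.0, 0.0 m³/s.
ΣQ_DR = 180.0 m³/s.
With Δt = 1.5 h = 5400 s, V = ΣQ_DR · Δt = 180.0 × 5400 = 9.72 × 10^5 m³.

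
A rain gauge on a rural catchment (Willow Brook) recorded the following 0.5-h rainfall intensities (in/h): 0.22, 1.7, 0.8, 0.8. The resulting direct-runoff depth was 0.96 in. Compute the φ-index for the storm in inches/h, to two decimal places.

φ ≈ 0.46 in/h

Only the 3 blocks with intensity above φ contribute runoff: 1.7, 0.8, 0.8 in/h.
Σ(I−φ)·Δt = d  ⇒  (1.7+0.8+0.8 − 3φ)·0.5 = 0.96
φ = (3.300 − 0.96/0.5) / 3 = 0.46 in/h.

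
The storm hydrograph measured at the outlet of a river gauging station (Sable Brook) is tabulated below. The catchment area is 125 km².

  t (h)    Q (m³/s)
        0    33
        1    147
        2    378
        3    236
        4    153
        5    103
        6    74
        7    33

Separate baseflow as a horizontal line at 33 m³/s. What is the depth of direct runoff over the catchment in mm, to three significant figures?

d ≈ 25.7 mm

Direct runoff: 0.0, 114.0, 345.0, 203.0, 120.0, 70.0, 41.0, 0.0 m³/s; ΣQ_DR = 893.0 m³/s.
V = ΣQ_DR · Δt = 893.0 × 3600 s = 3.215 × 10^6 m³.
Over A = 125 km², depth = V / A = 25.7 mm.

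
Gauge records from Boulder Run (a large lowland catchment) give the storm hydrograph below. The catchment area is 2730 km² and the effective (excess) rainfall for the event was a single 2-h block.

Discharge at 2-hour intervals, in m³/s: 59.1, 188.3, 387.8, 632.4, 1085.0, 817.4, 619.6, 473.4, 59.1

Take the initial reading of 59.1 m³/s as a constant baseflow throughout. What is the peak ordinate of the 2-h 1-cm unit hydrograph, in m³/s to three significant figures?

Direct runoff: 0.0, 129.2, 328.7, 573.3, 1025.9, 758.3, 560.5, 414.3, 0.0 m³/s; ΣQ_DR = 3790 m³/s, peak = 1025.9 m³/s.
Runoff depth d = ΣQ_DR·Δt / A = 3790 × 7200 / (2730 km²) = 9.996 mm.
The 1-cm UH is the DRH scaled by (10 mm)/d, so U_p = 1025.9 × 10/9.996 = 1030 m³/s.

U_p ≈ 1030 m³/s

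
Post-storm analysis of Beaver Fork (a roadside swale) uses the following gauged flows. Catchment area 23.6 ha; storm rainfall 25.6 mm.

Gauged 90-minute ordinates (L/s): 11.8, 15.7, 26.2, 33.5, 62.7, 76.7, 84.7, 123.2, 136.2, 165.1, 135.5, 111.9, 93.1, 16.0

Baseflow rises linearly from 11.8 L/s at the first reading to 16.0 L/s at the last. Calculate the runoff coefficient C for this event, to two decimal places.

C ≈ 0.80

ΣQ_DR = 897.7 L/s; V = ΣQ_DR·Δt = 4.848 × 10^6 L.
Runoff depth d = V / A = 20.54 mm.
C = d / P = 20.54 / 25.6 = 0.80.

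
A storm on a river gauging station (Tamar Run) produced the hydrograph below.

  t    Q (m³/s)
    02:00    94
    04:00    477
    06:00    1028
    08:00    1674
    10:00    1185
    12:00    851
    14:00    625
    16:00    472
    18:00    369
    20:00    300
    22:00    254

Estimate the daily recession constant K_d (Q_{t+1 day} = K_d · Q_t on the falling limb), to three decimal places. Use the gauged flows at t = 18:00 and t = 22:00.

K_d ≈ 0.106

Between t = 18:00 and t = 22:00 the flow falls from 369 to 254 m³/s over 2×2 h = 4 h.
Per-interval ratio K = (254/369)^(1/2) = 0.8297; K_d = K^(24/2) = 0.106.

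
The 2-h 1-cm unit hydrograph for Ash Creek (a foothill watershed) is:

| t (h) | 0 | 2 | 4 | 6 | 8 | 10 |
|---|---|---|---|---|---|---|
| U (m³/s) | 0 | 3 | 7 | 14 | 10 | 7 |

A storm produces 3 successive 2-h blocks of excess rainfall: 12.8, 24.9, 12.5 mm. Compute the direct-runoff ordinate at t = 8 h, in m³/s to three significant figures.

By discrete convolution, Q_j = Σ (P_i / 10 mm) · U_{j−i}.
At t = 8 h (j=4): Q = (12.8/10)·10 + (24.9/10)·14 + (12.5/10)·7 = 56.4 m³/s.

Q ≈ 56.4 m³/s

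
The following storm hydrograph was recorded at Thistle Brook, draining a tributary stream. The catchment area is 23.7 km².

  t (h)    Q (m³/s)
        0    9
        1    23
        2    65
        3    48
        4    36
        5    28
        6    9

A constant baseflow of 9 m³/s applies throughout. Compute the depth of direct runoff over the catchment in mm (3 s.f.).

d ≈ 23.5 mm

Direct runoff: 0.0, 14.0, 56.0, 39.0, 27.0, 19.0, 0.0 m³/s; ΣQ_DR = 155.0 m³/s.
V = ΣQ_DR · Δt = 155.0 × 3600 s = 5.580 × 10^5 m³.
Over A = 23.7 km², depth = V / A = 23.5 mm.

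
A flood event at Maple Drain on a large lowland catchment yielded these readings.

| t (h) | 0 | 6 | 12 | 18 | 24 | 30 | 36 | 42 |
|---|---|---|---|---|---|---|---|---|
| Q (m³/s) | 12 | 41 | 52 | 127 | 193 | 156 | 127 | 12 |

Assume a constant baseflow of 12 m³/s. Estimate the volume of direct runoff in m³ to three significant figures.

Direct-runoff ordinates (Q − Q_b): 0.0, 29.0, 40.0, 115.0, 181.0, 144.0, 115.0, 0.0 m³/s.
ΣQ_DR = 624.0 m³/s.
With Δt = 6 h = 21600 s, V = ΣQ_DR · Δt = 624.0 × 21600 = 1.35 × 10^7 m³.

V ≈ 1.35 × 10^7 m³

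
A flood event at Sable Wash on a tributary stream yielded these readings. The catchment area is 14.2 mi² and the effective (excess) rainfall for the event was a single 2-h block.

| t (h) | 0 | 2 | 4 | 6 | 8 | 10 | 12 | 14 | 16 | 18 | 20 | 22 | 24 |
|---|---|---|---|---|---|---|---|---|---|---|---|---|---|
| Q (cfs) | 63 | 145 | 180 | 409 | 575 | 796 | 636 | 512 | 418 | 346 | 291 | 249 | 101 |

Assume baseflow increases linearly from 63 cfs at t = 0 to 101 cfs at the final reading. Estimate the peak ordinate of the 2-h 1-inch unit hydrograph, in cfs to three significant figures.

U_p ≈ 899 cfs

Direct runoff: 0.00, 78.83, 110.67, 336.50, 499.33, 717.17, 554.00, 426.83, 329.67, 254.50, 196.33, 151.17, 0.00 cfs; ΣQ_DR = 3655 cfs, peak = 717.17 cfs.
Runoff depth d = ΣQ_DR·Δt / A = 3655 × 7200 / (14.2 mi²) = 0.7977 in.
The 1-inch UH is the DRH scaled by (1 in)/d, so U_p = 717.17 × 1/0.7977 = 899 cfs.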